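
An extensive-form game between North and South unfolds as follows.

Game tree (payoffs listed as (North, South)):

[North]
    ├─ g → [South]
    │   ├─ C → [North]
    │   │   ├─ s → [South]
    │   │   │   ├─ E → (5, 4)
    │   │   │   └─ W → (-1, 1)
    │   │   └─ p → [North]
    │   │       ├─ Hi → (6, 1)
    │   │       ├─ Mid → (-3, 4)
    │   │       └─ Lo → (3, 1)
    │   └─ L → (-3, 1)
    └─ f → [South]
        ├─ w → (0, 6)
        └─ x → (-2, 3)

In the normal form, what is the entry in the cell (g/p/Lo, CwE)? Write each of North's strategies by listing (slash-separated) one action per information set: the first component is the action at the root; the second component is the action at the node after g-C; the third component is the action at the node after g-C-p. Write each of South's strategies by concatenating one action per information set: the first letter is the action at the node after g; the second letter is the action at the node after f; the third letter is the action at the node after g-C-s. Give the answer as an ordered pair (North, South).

Trace the play path from the root:
  North plays g
  South plays C at [g]
  North plays p at [g-C]
  North plays Lo at [g-C-p]
→ terminal payoff (3, 1).
(South's choice at the node after f is never reached on this path, so it doesn't affect the outcome.)

(3, 1)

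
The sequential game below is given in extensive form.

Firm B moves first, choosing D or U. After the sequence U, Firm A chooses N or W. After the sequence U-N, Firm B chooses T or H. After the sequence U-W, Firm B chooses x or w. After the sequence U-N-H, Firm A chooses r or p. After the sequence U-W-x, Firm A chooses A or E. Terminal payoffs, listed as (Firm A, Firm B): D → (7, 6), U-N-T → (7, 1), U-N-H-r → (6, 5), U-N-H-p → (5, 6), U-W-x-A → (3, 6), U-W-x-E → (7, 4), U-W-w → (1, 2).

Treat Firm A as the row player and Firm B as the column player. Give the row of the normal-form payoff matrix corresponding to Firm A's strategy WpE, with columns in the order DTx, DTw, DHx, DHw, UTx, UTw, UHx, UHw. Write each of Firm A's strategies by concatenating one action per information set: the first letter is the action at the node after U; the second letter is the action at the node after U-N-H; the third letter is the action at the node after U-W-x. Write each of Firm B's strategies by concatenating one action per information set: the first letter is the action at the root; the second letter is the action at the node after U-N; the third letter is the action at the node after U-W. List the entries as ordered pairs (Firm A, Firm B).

(7,6) (7,6) (7,6) (7,6) (7,4) (1,2) (7,4) (1,2)

vs DTx: Firm B plays D → (7, 6)
vs DTw: Firm B plays D → (7, 6)
vs DHx: Firm B plays D → (7, 6)
vs DHw: Firm B plays D → (7, 6)
vs UTx: Firm B plays U → Firm A plays W at [U] → Firm B plays x at [U-W] → Firm A plays E at [U-W-x] → (7, 4)
vs UTw: Firm B plays U → Firm A plays W at [U] → Firm B plays w at [U-W] → (1, 2)
vs UHx: Firm B plays U → Firm A plays W at [U] → Firm B plays x at [U-W] → Firm A plays E at [U-W-x] → (7, 4)
vs UHw: Firm B plays U → Firm A plays W at [U] → Firm B plays w at [U-W] → (1, 2)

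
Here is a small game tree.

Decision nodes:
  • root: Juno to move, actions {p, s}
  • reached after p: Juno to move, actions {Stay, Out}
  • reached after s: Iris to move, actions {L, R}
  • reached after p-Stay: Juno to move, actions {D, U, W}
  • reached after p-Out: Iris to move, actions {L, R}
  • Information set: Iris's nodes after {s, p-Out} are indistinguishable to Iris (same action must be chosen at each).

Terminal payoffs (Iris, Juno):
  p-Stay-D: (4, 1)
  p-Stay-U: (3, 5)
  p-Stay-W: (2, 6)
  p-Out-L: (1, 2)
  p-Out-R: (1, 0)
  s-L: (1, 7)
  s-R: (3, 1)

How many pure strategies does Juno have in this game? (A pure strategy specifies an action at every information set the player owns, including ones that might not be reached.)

Juno owns the root with actions {p, s} — two choices.
Juno owns the node after p with actions {Stay, Out} — two choices.
Juno owns the node after p-Stay with actions {D, U, W} — three choices.
A pure strategy fixes one action at each information set independently, so the count is the product 2 × 2 × 3 = 12.

12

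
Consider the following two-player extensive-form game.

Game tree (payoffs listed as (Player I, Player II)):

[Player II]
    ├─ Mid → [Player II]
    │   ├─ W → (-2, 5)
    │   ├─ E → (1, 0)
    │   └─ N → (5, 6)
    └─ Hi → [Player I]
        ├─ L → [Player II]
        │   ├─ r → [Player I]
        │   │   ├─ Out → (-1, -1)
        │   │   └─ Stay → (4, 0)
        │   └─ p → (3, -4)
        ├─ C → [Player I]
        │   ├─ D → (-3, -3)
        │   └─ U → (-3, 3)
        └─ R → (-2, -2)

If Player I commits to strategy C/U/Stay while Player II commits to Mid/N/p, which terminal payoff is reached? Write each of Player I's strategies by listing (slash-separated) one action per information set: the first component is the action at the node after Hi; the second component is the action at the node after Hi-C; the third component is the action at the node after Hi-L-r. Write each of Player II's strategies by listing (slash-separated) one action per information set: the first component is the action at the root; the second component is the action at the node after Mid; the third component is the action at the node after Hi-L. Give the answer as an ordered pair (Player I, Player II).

Trace the play path from the root:
  Player II plays Mid
  Player II plays N at [Mid]
→ terminal payoff (5, 6).
(Player I's choice at the node after Hi is never reached on this path, so it doesn't affect the outcome.)

(5, 6)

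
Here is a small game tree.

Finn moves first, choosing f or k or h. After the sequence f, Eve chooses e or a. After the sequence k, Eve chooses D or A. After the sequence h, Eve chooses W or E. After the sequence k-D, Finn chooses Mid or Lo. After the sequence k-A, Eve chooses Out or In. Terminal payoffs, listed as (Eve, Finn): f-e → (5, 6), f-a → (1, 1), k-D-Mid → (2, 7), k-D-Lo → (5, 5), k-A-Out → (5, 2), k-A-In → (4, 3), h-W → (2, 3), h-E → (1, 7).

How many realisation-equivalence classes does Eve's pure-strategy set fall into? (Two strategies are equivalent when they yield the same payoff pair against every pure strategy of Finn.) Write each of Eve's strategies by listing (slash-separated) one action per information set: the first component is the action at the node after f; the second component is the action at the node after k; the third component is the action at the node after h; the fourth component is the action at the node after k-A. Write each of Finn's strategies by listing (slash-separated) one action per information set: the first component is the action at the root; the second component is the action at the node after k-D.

12

Eve has 16 pure strategies: e/D/W/Out, e/D/W/In, e/D/E/Out, e/D/E/In, e/A/W/Out, e/A/W/In, e/A/E/Out, e/A/E/In, a/D/W/Out, a/D/W/In, a/D/E/Out, a/D/E/In, a/A/W/Out, a/A/W/In, a/A/E/Out, a/A/E/In. Columns: f/Mid, f/Lo, k/Mid, k/Lo, h/Mid, h/Lo.
{e/D/W/Out, e/D/W/In} → row (5,6) (5,6) (2,7) (5,5) (2,3) (2,3)
{e/D/E/Out, e/D/E/In} → row (5,6) (5,6) (2,7) (5,5) (1,7) (1,7)
{e/A/W/Out} → row (5,6) (5,6) (5,2) (5,2) (2,3) (2,3)
{e/A/W/In} → row (5,6) (5,6) (4,3) (4,3) (2,3) (2,3)
{e/A/E/Out} → row (5,6) (5,6) (5,2) (5,2) (1,7) (1,7)
{e/A/E/In} → row (5,6) (5,6) (4,3) (4,3) (1,7) (1,7)
{a/D/W/Out, a/D/W/In} → row (1,1) (1,1) (2,7) (5,5) (2,3) (2,3)
{a/D/E/Out, a/D/E/In} → row (1,1) (1,1) (2,7) (5,5) (1,7) (1,7)
{a/A/W/Out} → row (1,1) (1,1) (5,2) (5,2) (2,3) (2,3)
{a/A/W/In} → row (1,1) (1,1) (4,3) (4,3) (2,3) (2,3)
{a/A/E/Out} → row (1,1) (1,1) (5,2) (5,2) (1,7) (1,7)
{a/A/E/In} → row (1,1) (1,1) (4,3) (4,3) (1,7) (1,7)
That's 12 distinct rows out of 16 strategies.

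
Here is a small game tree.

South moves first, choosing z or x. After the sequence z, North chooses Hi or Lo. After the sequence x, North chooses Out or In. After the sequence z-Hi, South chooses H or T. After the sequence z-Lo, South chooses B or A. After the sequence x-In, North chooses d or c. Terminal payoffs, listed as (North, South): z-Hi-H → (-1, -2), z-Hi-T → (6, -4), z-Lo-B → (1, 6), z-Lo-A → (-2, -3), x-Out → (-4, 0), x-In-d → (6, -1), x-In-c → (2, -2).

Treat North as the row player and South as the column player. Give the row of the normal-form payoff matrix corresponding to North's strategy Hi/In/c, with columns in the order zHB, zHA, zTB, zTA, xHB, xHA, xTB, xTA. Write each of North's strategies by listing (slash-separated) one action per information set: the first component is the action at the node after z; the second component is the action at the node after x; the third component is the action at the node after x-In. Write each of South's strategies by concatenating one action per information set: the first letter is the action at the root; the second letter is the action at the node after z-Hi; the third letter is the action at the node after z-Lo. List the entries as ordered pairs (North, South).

vs zHB: South plays z → North plays Hi at [z] → South plays H at [z-Hi] → (-1, -2)
vs zHA: South plays z → North plays Hi at [z] → South plays H at [z-Hi] → (-1, -2)
vs zTB: South plays z → North plays Hi at [z] → South plays T at [z-Hi] → (6, -4)
vs zTA: South plays z → North plays Hi at [z] → South plays T at [z-Hi] → (6, -4)
vs xHB: South plays x → North plays In at [x] → North plays c at [x-In] → (2, -2)
vs xHA: South plays x → North plays In at [x] → North plays c at [x-In] → (2, -2)
vs xTB: South plays x → North plays In at [x] → North plays c at [x-In] → (2, -2)
vs xTA: South plays x → North plays In at [x] → North plays c at [x-In] → (2, -2)

(-1,-2) (-1,-2) (6,-4) (6,-4) (2,-2) (2,-2) (2,-2) (2,-2)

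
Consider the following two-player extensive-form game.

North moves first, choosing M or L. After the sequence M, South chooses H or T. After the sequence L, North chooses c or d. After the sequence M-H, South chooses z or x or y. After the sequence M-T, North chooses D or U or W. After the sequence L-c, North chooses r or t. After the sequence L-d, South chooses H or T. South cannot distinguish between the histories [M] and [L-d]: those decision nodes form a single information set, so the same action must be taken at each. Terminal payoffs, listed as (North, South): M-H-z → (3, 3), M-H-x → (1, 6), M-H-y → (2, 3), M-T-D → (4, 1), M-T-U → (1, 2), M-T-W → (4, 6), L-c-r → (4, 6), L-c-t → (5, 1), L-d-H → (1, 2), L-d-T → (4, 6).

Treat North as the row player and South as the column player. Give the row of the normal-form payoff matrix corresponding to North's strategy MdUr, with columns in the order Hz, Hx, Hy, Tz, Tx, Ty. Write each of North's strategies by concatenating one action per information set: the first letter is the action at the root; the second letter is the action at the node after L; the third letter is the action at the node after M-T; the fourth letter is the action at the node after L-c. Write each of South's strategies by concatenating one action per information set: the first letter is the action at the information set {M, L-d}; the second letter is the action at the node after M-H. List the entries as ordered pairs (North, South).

vs Hz: North plays M → South plays H at [M] → South plays z at [M-H] → (3, 3)
vs Hx: North plays M → South plays H at [M] → South plays x at [M-H] → (1, 6)
vs Hy: North plays M → South plays H at [M] → South plays y at [M-H] → (2, 3)
vs Tz: North plays M → South plays T at [M] → North plays U at [M-T] → (1, 2)
vs Tx: North plays M → South plays T at [M] → North plays U at [M-T] → (1, 2)
vs Ty: North plays M → South plays T at [M] → North plays U at [M-T] → (1, 2)

(3,3) (1,6) (2,3) (1,2) (1,2) (1,2)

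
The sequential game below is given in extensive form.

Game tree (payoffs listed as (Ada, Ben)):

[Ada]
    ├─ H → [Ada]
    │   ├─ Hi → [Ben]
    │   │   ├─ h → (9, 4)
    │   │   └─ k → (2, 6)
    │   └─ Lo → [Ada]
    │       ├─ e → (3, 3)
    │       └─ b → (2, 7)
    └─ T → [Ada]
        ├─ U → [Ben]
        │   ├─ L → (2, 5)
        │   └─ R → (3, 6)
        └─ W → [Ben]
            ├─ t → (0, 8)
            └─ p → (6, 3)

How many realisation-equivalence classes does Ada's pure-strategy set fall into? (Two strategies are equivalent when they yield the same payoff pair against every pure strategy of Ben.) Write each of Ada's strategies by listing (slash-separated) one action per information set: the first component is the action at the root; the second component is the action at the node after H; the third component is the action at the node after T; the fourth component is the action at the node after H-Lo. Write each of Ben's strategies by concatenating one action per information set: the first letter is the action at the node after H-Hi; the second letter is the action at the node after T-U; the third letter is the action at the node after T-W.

Ada has 16 pure strategies: H/Hi/U/e, H/Hi/U/b, H/Hi/W/e, H/Hi/W/b, H/Lo/U/e, H/Lo/U/b, H/Lo/W/e, H/Lo/W/b, T/Hi/U/e, T/Hi/U/b, T/Hi/W/e, T/Hi/W/b, T/Lo/U/e, T/Lo/U/b, T/Lo/W/e, T/Lo/W/b. Columns: hLt, hLp, hRt, hRp, kLt, kLp, kRt, kRp.
{H/Hi/U/e, H/Hi/U/b, H/Hi/W/e, H/Hi/W/b} → row (9,4) (9,4) (9,4) (9,4) (2,6) (2,6) (2,6) (2,6)
{H/Lo/U/e, H/Lo/W/e} → row (3,3) (3,3) (3,3) (3,3) (3,3) (3,3) (3,3) (3,3)
{H/Lo/U/b, H/Lo/W/b} → row (2,7) (2,7) (2,7) (2,7) (2,7) (2,7) (2,7) (2,7)
{T/Hi/U/e, T/Hi/U/b, T/Lo/U/e, T/Lo/U/b} → row (2,5) (2,5) (3,6) (3,6) (2,5) (2,5) (3,6) (3,6)
{T/Hi/W/e, T/Hi/W/b, T/Lo/W/e, T/Lo/W/b} → row (0,8) (6,3) (0,8) (6,3) (0,8) (6,3) (0,8) (6,3)
That's 5 distinct rows out of 16 strategies.

5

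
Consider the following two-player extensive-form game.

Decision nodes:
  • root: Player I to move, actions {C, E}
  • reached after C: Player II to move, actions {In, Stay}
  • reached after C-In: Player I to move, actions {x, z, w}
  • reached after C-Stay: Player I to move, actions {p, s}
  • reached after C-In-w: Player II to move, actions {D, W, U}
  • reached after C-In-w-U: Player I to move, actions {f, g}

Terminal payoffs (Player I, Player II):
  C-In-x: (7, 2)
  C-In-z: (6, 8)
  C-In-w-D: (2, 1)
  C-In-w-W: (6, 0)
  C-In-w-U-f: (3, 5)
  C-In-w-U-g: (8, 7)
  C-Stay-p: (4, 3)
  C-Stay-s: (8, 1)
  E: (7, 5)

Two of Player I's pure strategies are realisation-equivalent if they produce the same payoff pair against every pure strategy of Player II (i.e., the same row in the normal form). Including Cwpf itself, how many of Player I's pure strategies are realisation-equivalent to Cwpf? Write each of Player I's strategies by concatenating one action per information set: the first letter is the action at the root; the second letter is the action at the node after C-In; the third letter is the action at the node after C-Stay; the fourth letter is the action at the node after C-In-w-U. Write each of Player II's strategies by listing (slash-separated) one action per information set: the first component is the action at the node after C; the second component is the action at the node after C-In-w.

1

Row for Cwpf (columns In/D, In/W, In/U, Stay/D, Stay/W, Stay/U): (2,1) (6,0) (3,5) (4,3) (4,3) (4,3).
Every one of Player I's information sets is on the play path for some reply by Player II when Player I follows Cwpf.
Changing the action at any of them therefore changes at least one column, so only Cwpf itself gives this row.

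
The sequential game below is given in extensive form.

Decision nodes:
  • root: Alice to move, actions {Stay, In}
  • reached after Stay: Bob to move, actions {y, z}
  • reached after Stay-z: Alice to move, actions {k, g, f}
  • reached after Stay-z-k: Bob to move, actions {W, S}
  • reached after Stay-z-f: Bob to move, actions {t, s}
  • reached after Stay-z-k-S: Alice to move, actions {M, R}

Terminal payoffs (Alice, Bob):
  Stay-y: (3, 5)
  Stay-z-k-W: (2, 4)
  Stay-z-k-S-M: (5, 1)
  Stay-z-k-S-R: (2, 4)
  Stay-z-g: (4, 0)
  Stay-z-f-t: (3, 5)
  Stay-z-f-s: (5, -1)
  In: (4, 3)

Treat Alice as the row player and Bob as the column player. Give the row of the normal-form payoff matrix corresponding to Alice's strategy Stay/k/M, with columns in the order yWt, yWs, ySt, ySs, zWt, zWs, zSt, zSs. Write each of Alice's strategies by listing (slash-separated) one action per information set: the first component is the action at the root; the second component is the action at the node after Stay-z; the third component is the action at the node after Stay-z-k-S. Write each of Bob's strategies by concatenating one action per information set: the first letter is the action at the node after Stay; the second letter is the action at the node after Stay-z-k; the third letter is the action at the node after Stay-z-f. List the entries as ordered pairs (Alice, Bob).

(3,5) (3,5) (3,5) (3,5) (2,4) (2,4) (5,1) (5,1)

vs yWt: Alice plays Stay → Bob plays y at [Stay] → (3, 5)
vs yWs: Alice plays Stay → Bob plays y at [Stay] → (3, 5)
vs ySt: Alice plays Stay → Bob plays y at [Stay] → (3, 5)
vs ySs: Alice plays Stay → Bob plays y at [Stay] → (3, 5)
vs zWt: Alice plays Stay → Bob plays z at [Stay] → Alice plays k at [Stay-z] → Bob plays W at [Stay-z-k] → (2, 4)
vs zWs: Alice plays Stay → Bob plays z at [Stay] → Alice plays k at [Stay-z] → Bob plays W at [Stay-z-k] → (2, 4)
vs zSt: Alice plays Stay → Bob plays z at [Stay] → Alice plays k at [Stay-z] → Bob plays S at [Stay-z-k] → Alice plays M at [Stay-z-k-S] → (5, 1)
vs zSs: Alice plays Stay → Bob plays z at [Stay] → Alice plays k at [Stay-z] → Bob plays S at [Stay-z-k] → Alice plays M at [Stay-z-k-S] → (5, 1)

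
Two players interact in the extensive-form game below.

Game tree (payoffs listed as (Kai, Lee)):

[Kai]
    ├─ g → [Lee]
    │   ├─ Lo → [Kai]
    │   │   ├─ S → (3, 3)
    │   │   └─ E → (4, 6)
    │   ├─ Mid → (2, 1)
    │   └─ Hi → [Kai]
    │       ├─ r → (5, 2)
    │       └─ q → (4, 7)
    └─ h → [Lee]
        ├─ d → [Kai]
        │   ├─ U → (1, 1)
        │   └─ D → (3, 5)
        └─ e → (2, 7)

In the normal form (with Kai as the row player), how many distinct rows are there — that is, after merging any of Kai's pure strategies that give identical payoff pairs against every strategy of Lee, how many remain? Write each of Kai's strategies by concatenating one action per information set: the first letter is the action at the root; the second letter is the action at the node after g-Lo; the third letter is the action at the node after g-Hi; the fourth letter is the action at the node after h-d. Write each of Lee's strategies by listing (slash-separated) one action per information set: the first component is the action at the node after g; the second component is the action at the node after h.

6

Kai has 16 pure strategies: gSrU, gSrD, gSqU, gSqD, gErU, gErD, gEqU, gEqD, hSrU, hSrD, hSqU, hSqD, hErU, hErD, hEqU, hEqD. Columns: Lo/d, Lo/e, Mid/d, Mid/e, Hi/d, Hi/e.
{gSrU, gSrD} → row (3,3) (3,3) (2,1) (2,1) (5,2) (5,2)
{gSqU, gSqD} → row (3,3) (3,3) (2,1) (2,1) (4,7) (4,7)
{gErU, gErD} → row (4,6) (4,6) (2,1) (2,1) (5,2) (5,2)
{gEqU, gEqD} → row (4,6) (4,6) (2,1) (2,1) (4,7) (4,7)
{hSrU, hSqU, hErU, hEqU} → row (1,1) (2,7) (1,1) (2,7) (1,1) (2,7)
{hSrD, hSqD, hErD, hEqD} → row (3,5) (2,7) (3,5) (2,7) (3,5) (2,7)
That's 6 distinct rows out of 16 strategies.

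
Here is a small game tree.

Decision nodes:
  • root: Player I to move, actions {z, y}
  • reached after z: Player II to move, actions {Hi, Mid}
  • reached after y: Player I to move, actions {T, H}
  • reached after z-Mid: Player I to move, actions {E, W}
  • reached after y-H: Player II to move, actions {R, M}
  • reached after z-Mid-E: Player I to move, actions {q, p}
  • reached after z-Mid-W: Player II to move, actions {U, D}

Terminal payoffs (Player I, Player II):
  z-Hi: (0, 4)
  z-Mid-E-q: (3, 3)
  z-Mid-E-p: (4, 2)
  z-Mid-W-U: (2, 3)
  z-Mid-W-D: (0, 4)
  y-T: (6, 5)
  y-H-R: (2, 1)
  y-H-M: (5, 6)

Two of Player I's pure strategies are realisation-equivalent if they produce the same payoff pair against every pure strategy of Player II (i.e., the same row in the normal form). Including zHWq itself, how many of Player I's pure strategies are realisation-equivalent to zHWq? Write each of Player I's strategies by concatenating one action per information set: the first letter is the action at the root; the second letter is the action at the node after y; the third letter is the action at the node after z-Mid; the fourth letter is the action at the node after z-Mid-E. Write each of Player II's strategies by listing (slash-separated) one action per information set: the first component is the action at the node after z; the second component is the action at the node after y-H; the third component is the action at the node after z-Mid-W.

4

Row for zHWq (columns Hi/R/U, Hi/R/D, Hi/M/U, Hi/M/D, Mid/R/U, Mid/R/D, Mid/M/U, Mid/M/D): (0,4) (0,4) (0,4) (0,4) (2,3) (0,4) (2,3) (0,4).
Under zHWq, Player I's choice at the node after y and at the node after z-Mid-E can never be reached regardless of what Player II does, so varying those choices leaves every outcome unchanged.
Holding the reachable choices fixed and varying the unreachable ones freely already gives 2 × 2 = 4 equivalent strategies.
No other strategy reproduces this row, so those 4 are the full class: zTWq, zTWp, zHWq, zHWp.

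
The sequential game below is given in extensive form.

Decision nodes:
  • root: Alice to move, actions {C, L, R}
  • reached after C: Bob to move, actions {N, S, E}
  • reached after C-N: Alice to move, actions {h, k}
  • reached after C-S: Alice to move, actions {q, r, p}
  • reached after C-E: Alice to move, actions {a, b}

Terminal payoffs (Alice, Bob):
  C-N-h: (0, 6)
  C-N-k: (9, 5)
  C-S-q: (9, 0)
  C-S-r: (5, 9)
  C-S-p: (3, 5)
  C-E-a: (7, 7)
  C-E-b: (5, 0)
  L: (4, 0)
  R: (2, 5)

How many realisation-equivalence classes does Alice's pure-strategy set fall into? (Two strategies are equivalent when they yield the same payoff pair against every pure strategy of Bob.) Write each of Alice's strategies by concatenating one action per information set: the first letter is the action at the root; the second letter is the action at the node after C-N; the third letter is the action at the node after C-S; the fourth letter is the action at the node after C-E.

14

Alice has 36 pure strategies: Chqa, Chqb, Chra, Chrb, Chpa, Chpb, Ckqa, Ckqb, Ckra, Ckrb, Ckpa, Ckpb, Lhqa, Lhqb, Lhra, Lhrb, Lhpa, Lhpb, Lkqa, Lkqb, Lkra, Lkrb, Lkpa, Lkpb, Rhqa, Rhqb, Rhra, Rhrb, Rhpa, Rhpb, Rkqa, Rkqb, Rkra, Rkrb, Rkpa, Rkpb. Columns: N, S, E.
{Chqa} → row (0,6) (9,0) (7,7)
{Chqb} → row (0,6) (9,0) (5,0)
{Chra} → row (0,6) (5,9) (7,7)
{Chrb} → row (0,6) (5,9) (5,0)
{Chpa} → row (0,6) (3,5) (7,7)
{Chpb} → row (0,6) (3,5) (5,0)
{Ckqa} → row (9,5) (9,0) (7,7)
{Ckqb} → row (9,5) (9,0) (5,0)
{Ckra} → row (9,5) (5,9) (7,7)
{Ckrb} → row (9,5) (5,9) (5,0)
{Ckpa} → row (9,5) (3,5) (7,7)
{Ckpb} → row (9,5) (3,5) (5,0)
{Lhqa, Lhqb, Lhra, Lhrb, Lhpa, Lhpb, Lkqa, Lkqb, Lkra, Lkrb, Lkpa, Lkpb} → row (4,0) (4,0) (4,0)
{Rhqa, Rhqb, Rhra, Rhrb, Rhpa, Rhpb, Rkqa, Rkqb, Rkra, Rkrb, Rkpa, Rkpb} → row (2,5) (2,5) (2,5)
That's 14 distinct rows out of 36 strategies.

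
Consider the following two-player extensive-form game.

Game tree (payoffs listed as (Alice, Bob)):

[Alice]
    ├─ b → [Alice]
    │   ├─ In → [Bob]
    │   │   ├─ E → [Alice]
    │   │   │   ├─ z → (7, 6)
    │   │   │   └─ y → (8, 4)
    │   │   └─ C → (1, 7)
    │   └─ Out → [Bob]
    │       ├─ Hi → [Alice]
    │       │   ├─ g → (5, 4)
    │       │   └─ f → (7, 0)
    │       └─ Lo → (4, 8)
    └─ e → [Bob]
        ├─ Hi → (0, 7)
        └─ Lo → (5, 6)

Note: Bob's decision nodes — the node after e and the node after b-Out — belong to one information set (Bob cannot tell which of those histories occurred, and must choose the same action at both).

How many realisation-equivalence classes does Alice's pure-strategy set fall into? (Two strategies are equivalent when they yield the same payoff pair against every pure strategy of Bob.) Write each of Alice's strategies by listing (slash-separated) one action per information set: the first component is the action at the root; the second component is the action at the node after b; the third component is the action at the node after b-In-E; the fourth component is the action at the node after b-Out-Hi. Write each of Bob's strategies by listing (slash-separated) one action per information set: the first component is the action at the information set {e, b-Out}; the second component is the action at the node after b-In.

Alice has 16 pure strategies: b/In/z/g, b/In/z/f, b/In/y/g, b/In/y/f, b/Out/z/g, b/Out/z/f, b/Out/y/g, b/Out/y/f, e/In/z/g, e/In/z/f, e/In/y/g, e/In/y/f, e/Out/z/g, e/Out/z/f, e/Out/y/g, e/Out/y/f. Columns: Hi/E, Hi/C, Lo/E, Lo/C.
{b/In/z/g, b/In/z/f} → row (7,6) (1,7) (7,6) (1,7)
{b/In/y/g, b/In/y/f} → row (8,4) (1,7) (8,4) (1,7)
{b/Out/z/g, b/Out/y/g} → row (5,4) (5,4) (4,8) (4,8)
{b/Out/z/f, b/Out/y/f} → row (7,0) (7,0) (4,8) (4,8)
{e/In/z/g, e/In/z/f, e/In/y/g, e/In/y/f, e/Out/z/g, e/Out/z/f, e/Out/y/g, e/Out/y/f} → row (0,7) (0,7) (5,6) (5,6)
That's 5 distinct rows out of 16 strategies.

5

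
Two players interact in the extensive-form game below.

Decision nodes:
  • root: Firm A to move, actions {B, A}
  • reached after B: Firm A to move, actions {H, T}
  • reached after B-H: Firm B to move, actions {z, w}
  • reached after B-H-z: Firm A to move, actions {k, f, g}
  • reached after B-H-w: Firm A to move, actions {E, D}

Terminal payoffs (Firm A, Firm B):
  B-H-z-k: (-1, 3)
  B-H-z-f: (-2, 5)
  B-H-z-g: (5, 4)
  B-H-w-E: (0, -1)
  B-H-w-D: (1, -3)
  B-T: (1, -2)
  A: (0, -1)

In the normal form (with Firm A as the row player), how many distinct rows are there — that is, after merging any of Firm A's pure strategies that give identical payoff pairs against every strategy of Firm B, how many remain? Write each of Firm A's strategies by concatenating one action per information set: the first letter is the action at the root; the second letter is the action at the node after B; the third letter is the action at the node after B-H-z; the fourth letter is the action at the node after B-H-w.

Firm A has 24 pure strategies: BHkE, BHkD, BHfE, BHfD, BHgE, BHgD, BTkE, BTkD, BTfE, BTfD, BTgE, BTgD, AHkE, AHkD, AHfE, AHfD, AHgE, AHgD, ATkE, ATkD, ATfE, ATfD, ATgE, ATgD. Columns: z, w.
{BHkE} → row (-1,3) (0,-1)
{BHkD} → row (-1,3) (1,-3)
{BHfE} → row (-2,5) (0,-1)
{BHfD} → row (-2,5) (1,-3)
{BHgE} → row (5,4) (0,-1)
{BHgD} → row (5,4) (1,-3)
{BTkE, BTkD, BTfE, BTfD, BTgE, BTgD} → row (1,-2) (1,-2)
{AHkE, AHkD, AHfE, AHfD, AHgE, AHgD, ATkE, ATkD, ATfE, ATfD, ATgE, ATgD} → row (0,-1) (0,-1)
That's 8 distinct rows out of 24 strategies.

8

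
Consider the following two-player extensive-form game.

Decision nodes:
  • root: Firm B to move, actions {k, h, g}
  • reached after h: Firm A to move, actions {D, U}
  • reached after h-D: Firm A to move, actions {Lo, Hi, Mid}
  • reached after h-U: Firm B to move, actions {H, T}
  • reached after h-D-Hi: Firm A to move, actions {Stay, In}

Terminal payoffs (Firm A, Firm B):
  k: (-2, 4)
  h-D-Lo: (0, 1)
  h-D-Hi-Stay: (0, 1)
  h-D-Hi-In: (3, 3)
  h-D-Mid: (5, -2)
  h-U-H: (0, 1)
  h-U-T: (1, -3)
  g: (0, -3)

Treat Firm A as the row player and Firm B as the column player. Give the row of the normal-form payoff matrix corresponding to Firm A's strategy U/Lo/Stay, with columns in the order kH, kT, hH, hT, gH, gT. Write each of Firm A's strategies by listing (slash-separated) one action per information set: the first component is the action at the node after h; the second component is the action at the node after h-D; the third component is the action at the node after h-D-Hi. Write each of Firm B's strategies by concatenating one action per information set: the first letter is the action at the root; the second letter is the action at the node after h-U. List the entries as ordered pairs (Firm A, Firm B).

(-2,4) (-2,4) (0,1) (1,-3) (0,-3) (0,-3)

vs kH: Firm B plays k → (-2, 4)
vs kT: Firm B plays k → (-2, 4)
vs hH: Firm B plays h → Firm A plays U at [h] → Firm B plays H at [h-U] → (0, 1)
vs hT: Firm B plays h → Firm A plays U at [h] → Firm B plays T at [h-U] → (1, -3)
vs gH: Firm B plays g → (0, -3)
vs gT: Firm B plays g → (0, -3)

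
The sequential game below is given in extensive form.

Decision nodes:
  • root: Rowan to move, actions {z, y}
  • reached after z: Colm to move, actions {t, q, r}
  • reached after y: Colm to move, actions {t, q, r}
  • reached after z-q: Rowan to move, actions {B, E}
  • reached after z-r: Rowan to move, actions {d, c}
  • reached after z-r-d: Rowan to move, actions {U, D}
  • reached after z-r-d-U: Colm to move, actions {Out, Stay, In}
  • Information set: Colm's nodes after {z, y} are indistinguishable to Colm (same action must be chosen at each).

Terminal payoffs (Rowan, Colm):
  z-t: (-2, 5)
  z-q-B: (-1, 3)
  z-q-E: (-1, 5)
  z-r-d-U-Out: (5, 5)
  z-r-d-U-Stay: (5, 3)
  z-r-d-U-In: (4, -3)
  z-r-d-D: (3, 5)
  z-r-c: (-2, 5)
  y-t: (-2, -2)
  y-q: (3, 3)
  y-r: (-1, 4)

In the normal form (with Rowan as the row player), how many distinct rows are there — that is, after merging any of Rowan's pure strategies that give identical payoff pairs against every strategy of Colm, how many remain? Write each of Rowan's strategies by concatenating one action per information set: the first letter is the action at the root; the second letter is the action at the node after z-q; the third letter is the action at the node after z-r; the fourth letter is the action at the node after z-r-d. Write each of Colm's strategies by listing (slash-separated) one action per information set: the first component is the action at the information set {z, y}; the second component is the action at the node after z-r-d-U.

Rowan has 16 pure strategies: zBdU, zBdD, zBcU, zBcD, zEdU, zEdD, zEcU, zEcD, yBdU, yBdD, yBcU, yBcD, yEdU, yEdD, yEcU, yEcD. Columns: t/Out, t/Stay, t/In, q/Out, q/Stay, q/In, r/Out, r/Stay, r/In.
{zBdU} → row (-2,5) (-2,5) (-2,5) (-1,3) (-1,3) (-1,3) (5,5) (5,3) (4,-3)
{zBdD} → row (-2,5) (-2,5) (-2,5) (-1,3) (-1,3) (-1,3) (3,5) (3,5) (3,5)
{zBcU, zBcD} → row (-2,5) (-2,5) (-2,5) (-1,3) (-1,3) (-1,3) (-2,5) (-2,5) (-2,5)
{zEdU} → row (-2,5) (-2,5) (-2,5) (-1,5) (-1,5) (-1,5) (5,5) (5,3) (4,-3)
{zEdD} → row (-2,5) (-2,5) (-2,5) (-1,5) (-1,5) (-1,5) (3,5) (3,5) (3,5)
{zEcU, zEcD} → row (-2,5) (-2,5) (-2,5) (-1,5) (-1,5) (-1,5) (-2,5) (-2,5) (-2,5)
{yBdU, yBdD, yBcU, yBcD, yEdU, yEdD, yEcU, yEcD} → row (-2,-2) (-2,-2) (-2,-2) (3,3) (3,3) (3,3) (-1,4) (-1,4) (-1,4)
That's 7 distinct rows out of 16 strategies.

7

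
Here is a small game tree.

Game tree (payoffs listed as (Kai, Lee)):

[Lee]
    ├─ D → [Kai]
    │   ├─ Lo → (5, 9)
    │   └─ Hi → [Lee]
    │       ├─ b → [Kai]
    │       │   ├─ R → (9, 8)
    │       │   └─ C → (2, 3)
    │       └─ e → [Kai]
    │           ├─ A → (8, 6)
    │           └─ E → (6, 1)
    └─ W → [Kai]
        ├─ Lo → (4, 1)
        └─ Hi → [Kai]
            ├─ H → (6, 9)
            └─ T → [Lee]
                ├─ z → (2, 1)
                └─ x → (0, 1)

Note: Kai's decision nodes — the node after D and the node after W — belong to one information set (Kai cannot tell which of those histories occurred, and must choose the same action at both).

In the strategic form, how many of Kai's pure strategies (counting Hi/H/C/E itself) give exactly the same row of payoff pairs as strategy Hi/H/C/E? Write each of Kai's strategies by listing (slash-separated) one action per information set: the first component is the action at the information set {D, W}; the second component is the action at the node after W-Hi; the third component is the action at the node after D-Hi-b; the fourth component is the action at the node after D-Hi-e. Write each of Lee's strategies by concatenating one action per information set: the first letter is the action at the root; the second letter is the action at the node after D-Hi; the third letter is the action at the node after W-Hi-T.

1

Row for Hi/H/C/E (columns Dbz, Dbx, Dez, Dex, Wbz, Wbx, Wez, Wex): (2,3) (2,3) (6,1) (6,1) (6,9) (6,9) (6,9) (6,9).
Every one of Kai's information sets is on the play path for some reply by Lee when Kai follows Hi/H/C/E.
Changing the action at any of them therefore changes at least one column, so only Hi/H/C/E itself gives this row.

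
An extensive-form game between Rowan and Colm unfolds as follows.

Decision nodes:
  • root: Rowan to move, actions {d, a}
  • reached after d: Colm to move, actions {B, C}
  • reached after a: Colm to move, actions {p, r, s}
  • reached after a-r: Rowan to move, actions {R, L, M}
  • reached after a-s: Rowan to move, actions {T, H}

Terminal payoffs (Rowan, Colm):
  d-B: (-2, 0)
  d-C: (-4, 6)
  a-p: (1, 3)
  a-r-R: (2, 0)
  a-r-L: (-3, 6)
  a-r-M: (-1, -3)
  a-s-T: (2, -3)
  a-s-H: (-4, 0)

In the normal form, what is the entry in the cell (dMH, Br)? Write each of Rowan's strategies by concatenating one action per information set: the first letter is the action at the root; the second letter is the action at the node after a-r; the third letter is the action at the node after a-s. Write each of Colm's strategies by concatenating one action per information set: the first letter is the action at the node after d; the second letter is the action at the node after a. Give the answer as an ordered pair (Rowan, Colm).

Trace the play path from the root:
  Rowan plays d
  Colm plays B at [d]
→ terminal payoff (-2, 0).
(Rowan's choice at the node after a-r is never reached on this path, so it doesn't affect the outcome.)

(-2, 0)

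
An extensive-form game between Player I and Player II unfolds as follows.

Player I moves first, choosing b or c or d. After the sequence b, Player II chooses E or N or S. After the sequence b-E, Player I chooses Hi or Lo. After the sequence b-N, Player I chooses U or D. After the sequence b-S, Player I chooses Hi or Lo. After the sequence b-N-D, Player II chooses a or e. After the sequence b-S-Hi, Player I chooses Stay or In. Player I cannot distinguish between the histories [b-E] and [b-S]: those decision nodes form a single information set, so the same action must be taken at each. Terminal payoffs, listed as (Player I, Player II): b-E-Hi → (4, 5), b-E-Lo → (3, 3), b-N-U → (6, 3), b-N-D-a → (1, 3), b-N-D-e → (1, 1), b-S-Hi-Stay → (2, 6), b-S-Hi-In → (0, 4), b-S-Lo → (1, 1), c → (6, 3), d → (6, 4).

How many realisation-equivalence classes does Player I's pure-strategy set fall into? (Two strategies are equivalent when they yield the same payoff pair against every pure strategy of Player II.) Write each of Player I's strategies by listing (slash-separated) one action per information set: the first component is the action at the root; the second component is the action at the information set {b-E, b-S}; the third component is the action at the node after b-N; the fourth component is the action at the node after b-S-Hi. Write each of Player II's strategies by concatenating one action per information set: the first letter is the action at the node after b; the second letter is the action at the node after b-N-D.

8

Player I has 24 pure strategies: b/Hi/U/Stay, b/Hi/U/In, b/Hi/D/Stay, b/Hi/D/In, b/Lo/U/Stay, b/Lo/U/In, b/Lo/D/Stay, b/Lo/D/In, c/Hi/U/Stay, c/Hi/U/In, c/Hi/D/Stay, c/Hi/D/In, c/Lo/U/Stay, c/Lo/U/In, c/Lo/D/Stay, c/Lo/D/In, d/Hi/U/Stay, d/Hi/U/In, d/Hi/D/Stay, d/Hi/D/In, d/Lo/U/Stay, d/Lo/U/In, d/Lo/D/Stay, d/Lo/D/In. Columns: Ea, Ee, Na, Ne, Sa, Se.
{b/Hi/U/Stay} → row (4,5) (4,5) (6,3) (6,3) (2,6) (2,6)
{b/Hi/U/In} → row (4,5) (4,5) (6,3) (6,3) (0,4) (0,4)
{b/Hi/D/Stay} → row (4,5) (4,5) (1,3) (1,1) (2,6) (2,6)
{b/Hi/D/In} → row (4,5) (4,5) (1,3) (1,1) (0,4) (0,4)
{b/Lo/U/Stay, b/Lo/U/In} → row (3,3) (3,3) (6,3) (6,3) (1,1) (1,1)
{b/Lo/D/Stay, b/Lo/D/In} → row (3,3) (3,3) (1,3) (1,1) (1,1) (1,1)
{c/Hi/U/Stay, c/Hi/U/In, c/Hi/D/Stay, c/Hi/D/In, c/Lo/U/Stay, c/Lo/U/In, c/Lo/D/Stay, c/Lo/D/In} → row (6,3) (6,3) (6,3) (6,3) (6,3) (6,3)
{d/Hi/U/Stay, d/Hi/U/In, d/Hi/D/Stay, d/Hi/D/In, d/Lo/U/Stay, d/Lo/U/In, d/Lo/D/Stay, d/Lo/D/In} → row (6,4) (6,4) (6,4) (6,4) (6,4) (6,4)
That's 8 distinct rows out of 24 strategies.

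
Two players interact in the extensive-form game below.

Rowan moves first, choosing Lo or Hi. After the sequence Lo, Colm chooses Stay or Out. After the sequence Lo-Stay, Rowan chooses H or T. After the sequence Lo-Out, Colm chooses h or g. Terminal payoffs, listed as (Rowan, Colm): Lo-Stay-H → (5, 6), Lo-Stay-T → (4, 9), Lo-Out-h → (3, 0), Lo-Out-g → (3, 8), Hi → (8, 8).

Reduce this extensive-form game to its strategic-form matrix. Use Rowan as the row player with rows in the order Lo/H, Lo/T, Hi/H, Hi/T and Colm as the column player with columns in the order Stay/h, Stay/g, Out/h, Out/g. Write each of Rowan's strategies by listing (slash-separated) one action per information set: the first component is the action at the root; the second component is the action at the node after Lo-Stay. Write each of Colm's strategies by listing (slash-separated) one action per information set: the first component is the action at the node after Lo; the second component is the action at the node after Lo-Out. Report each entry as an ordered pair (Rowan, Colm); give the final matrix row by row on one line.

Lo/H: (5,6) (5,6) (3,0) (3,8) | Lo/T: (4,9) (4,9) (3,0) (3,8) | Hi/H: (8,8) (8,8) (8,8) (8,8) | Hi/T: (8,8) (8,8) (8,8) (8,8)

       Stay/h   Stay/g    Out/h    Out/g
Lo/H    (5,6)    (5,6)    (3,0)    (3,8)
Lo/T    (4,9)    (4,9)    (3,0)    (3,8)
Hi/H    (8,8)    (8,8)    (8,8)    (8,8)
Hi/T    (8,8)    (8,8)    (8,8)    (8,8)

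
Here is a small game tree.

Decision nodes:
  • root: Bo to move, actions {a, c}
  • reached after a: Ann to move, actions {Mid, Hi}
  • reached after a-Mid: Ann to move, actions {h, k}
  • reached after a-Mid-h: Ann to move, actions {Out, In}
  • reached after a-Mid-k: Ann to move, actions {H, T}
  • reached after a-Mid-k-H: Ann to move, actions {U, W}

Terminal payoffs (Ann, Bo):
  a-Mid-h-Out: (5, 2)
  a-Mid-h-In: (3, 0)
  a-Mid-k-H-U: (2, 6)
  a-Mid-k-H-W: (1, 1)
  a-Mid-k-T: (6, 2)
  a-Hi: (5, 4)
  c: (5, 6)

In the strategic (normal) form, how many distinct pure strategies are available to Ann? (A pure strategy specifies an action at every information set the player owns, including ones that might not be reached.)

Ann owns the node after a with actions {Mid, Hi} — two choices.
Ann owns the node after a-Mid with actions {h, k} — two choices.
Ann owns the node after a-Mid-h with actions {Out, In} — two choices.
Ann owns the node after a-Mid-k with actions {H, T} — two choices.
Ann owns the node after a-Mid-k-H with actions {U, W} — two choices.
A pure strategy fixes one action at each information set independently, so the count is the product 2 × 2 × 2 × 2 × 2 = 32.
(For reference, Bo has 2 pure strategies, giving a 32×2 normal-form matrix.)

32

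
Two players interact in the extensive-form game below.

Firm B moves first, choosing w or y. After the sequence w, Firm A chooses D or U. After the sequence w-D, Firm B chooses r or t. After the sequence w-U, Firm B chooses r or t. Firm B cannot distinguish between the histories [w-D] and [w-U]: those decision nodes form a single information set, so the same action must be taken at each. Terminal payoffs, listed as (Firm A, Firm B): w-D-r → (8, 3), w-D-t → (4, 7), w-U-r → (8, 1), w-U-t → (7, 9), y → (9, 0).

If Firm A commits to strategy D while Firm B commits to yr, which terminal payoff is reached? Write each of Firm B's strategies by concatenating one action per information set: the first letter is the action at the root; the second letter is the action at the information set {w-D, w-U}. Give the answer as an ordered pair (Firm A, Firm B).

(9, 0)

Trace the play path from the root:
  Firm B plays y
→ terminal payoff (9, 0).
(Firm A's choice at the node after w is never reached on this path, so it doesn't affect the outcome.)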